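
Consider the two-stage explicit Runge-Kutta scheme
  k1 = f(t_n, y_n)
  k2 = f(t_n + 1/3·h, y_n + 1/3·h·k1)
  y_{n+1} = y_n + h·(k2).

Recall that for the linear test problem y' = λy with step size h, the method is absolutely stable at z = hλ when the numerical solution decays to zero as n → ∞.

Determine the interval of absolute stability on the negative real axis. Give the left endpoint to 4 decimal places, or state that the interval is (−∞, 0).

Test eqn y'=λy, z=hλ:
  k1=λy_n ⇒ h·k1=z·y_n;  k2=λ(1+1/3z)y_n ⇒ h·k2=z(1+1/3z)y_n
  y_{n+1}/y_n = 1 + z(1+1/3z) = 1 + z + 1/3z²
  R(z) = 1 + z + 1/3z².

Find x<0 with |R(x)|<1.
x=-1.17: |R|=0.2863
R=1: x+1/3x²=0 ⇒ x=−3=-3.0000; min R=1−1/(4·1/3)=0.2500>−1
Confirm numerically:
  x=-2.450: |R|=0.55083 <1
  x=-1.799: |R|=0.27980 <1
  x=-1.754: |R|=0.27151 <1
  x=-3.516: |R|=1.60475 >1
  x=-3.414: |R|=1.47113 >1
  x=-3.277: |R|=1.30258 >1
So |R|<1 on (-3.0000, 0).

z∈(-3.0000,0).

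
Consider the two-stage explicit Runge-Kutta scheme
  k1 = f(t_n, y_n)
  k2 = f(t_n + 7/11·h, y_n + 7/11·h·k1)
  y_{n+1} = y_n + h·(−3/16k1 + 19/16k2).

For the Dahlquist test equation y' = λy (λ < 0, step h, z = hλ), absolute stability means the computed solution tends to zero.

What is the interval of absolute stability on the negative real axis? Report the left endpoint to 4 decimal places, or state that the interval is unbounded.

(-1.3233, 0).

With y'=λy (z=hλ):
  k1=λy_n ⇒ h·k1=z·y_n;  k2=λ(1+7/11z)y_n ⇒ h·k2=z(1+7/11z)y_n
  y_{n+1}/y_n = 1 − 3/16z + 19/16z(1+7/11z) = 1 + z + 133/176z²
  Hence R(z) = 1 + z + 133/176z².

Boundary: |R(x)|=1, x<0.
x=-1.65: |R|=1.4073
R=1: x+133/176x²=0 ⇒ x=−176/133=-1.3233; min R=1−1/(4·133/176)=0.6692>−1
Confirm numerically:
  x=-1.082: |R|=0.80269 <1
  x=-0.863: |R|=0.69981 <1
  x=-0.803: |R|=0.68427 <1
  x=-0.714: |R|=0.67124 <1
  x=-1.823: |R|=1.68838 >1
  x=-1.652: |R|=1.41033 >1
  x=-1.418: |R|=1.10147 >1
Interval (-1.3233, 0).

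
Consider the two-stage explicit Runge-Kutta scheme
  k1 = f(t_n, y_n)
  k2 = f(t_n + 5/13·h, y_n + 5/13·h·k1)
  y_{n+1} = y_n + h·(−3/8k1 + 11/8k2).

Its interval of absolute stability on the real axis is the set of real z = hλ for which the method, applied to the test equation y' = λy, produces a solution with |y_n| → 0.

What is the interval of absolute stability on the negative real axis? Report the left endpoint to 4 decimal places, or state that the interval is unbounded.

(-1.8909, 0).

With y'=λy (z=hλ):
  k1=λy_n ⇒ h·k1=z·y_n;  k2=λ(1+5/13z)y_n ⇒ h·k2=z(1+5/13z)y_n
  y_{n+1}/y_n = 1 − 3/8z + 11/8z(1+5/13z) = 1 + z + 55/104z²
  Hence R(z) = 1 + z + 55/104z².

Solve |R(x)|<1 on ℝ⁻.
x=-1.1: |R|=0.5399
R=1: x+55/104x²=0 ⇒ x=−104/55=-1.8909; min R=1−1/(4·55/104)=0.5273>−1
Confirm numerically:
  x=-1.656: |R|=0.79427 <1
  x=-1.491: |R|=0.68467 <1
  x=-1.104: |R|=0.54057 <1
  x=-0.877: |R|=0.52975 <1
  x=-2.397: |R|=1.64154 >1
  x=-2.218: |R|=1.38367 >1
Interval (-1.8909, 0).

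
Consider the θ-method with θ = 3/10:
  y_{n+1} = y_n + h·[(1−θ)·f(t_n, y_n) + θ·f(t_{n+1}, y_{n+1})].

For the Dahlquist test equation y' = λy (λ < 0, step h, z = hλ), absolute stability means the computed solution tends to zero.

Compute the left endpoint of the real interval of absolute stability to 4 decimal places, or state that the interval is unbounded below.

left endpoint -5.0000.

Test eqn y'=λy, z=hλ:
  y_{n+1} = y_n + z·[7/10·y_n + 3/10·y_{n+1}] ⇒ (1 − 3/10z)y_{n+1} = (1 + 7/10z)y_n
  Hence R(z) = (1 + 7/10z)/(1 − 3/10z).

Boundary: |R(x)|=1, x<0.
x=-1.04: |R|=0.2073
R=−1: 1+7/10x = −1+3/10x ⇒ -2/5x=2 ⇒ x=2/(-2/5)=-5.0000
Confirm numerically:
  x=-3.821: |R|=0.78027 <1
  x=-3.405: |R|=0.68439 <1
  x=-2.350: |R|=0.37830 <1
  x=-5.423: |R|=1.06441 >1
  x=-5.418: |R|=1.06369 >1
  x=-5.121: |R|=1.01908 >1
Interval (-5.0000, 0).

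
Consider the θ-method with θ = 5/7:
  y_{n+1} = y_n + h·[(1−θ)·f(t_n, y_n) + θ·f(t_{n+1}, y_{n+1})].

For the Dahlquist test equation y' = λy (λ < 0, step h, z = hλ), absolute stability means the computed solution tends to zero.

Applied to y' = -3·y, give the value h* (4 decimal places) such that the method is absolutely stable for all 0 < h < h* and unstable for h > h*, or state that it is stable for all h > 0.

Test eqn y'=λy, z=hλ:
  y_{n+1} = y_n + z·[2/7·y_n + 5/7·y_{n+1}] ⇒ (1 − 5/7z)y_{n+1} = (1 + 2/7z)y_n
  so R(z) = (1 + 2/7z)/(1 − 5/7z).

Boundary: |R(x)|=1, x<0.
x=-1.03: |R|=0.4066
x=-2: |R|=0.1765
x=-10: |R|=0.2281
x=-100: |R|=0.3807
θ=5/7≥1/2 ⇒ |1+2/7x|<|1−5/7x| ∀x<0 ⇒ interval (−∞,0).

(−∞, 0) — no finite endpoint. Any h>0 works for λ=-3.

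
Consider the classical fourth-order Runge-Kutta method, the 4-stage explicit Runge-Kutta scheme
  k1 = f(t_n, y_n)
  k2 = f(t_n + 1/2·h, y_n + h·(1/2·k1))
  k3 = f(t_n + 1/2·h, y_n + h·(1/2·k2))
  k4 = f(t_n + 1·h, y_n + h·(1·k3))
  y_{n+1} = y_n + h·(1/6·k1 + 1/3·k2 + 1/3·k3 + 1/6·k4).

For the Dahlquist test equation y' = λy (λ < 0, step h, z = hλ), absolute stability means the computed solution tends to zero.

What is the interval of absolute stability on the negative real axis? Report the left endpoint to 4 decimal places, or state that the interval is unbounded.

With y'=λy (z=hλ):
  order 4, 4-stage ⇒ R(z)=1+z+z^2/2+z^3/6+z^4/24
  (e.g. R(-1.04)=0.36207, |R|=0.36207)

Need |R(x)|<1, x<0.
x=-1.04: |R|=0.3621
|R(-2.74)|=0.9338 |R(-2.16)|=0.4002 |R(-1.09)|=0.3470
Bisect:
  x_lo=-3.6737 |R|=3.4004  x_hi=-0.3498 |R|=0.7048
  mid=-2.01179 |R|=0.33733 →hi
  mid=-2.84277 |R|=1.09016 →lo
  mid=-2.42728 |R|=0.58143 →hi
  mid=-2.63502 |R|=0.79609 →hi
  mid=-2.73889 |R|=0.93227 →hi
  mid=-2.79083 |R|=1.00838 →lo
  mid=-2.76486 |R|=0.96963 →hi
  mid=-2.77785 |R|=0.98883 →hi
  mid=-2.78434 |R|=0.99856 →hi
  ...
  [-2.78535,-2.78515] ⇒ x*=-2.7853
Stable set (-2.7853, 0).

z∈(-2.7853,0).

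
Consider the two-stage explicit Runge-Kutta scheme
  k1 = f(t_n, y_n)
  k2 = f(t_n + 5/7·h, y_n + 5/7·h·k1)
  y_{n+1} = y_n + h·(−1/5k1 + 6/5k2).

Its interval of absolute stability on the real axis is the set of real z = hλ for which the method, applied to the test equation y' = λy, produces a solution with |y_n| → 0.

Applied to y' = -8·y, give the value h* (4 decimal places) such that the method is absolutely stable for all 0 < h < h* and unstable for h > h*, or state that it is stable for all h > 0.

(-1.1667,0); λ=-8 ⇒ h* = (7/6)/8 = 0.1458.

Test eqn y'=λy, z=hλ:
  k1=λy_n ⇒ h·k1=z·y_n;  k2=λ(1+5/7z)y_n ⇒ h·k2=z(1+5/7z)y_n
  y_{n+1}/y_n = 1 − 1/5z + 6/5z(1+5/7z) = 1 + z + 6/7z²
  ⇒ R(z) = 1 + z + 6/7z².

Boundary: |R(x)|=1, x<0.
x=-1.78: |R|=1.9358
R=1: x+6/7x²=0 ⇒ x=−7/6=-1.1667; min R=1−1/(4·6/7)=0.7083>−1
Confirm numerically:
  x=-0.962: |R|=0.83124 <1
  x=-0.902: |R|=0.79537 <1
  x=-0.740: |R|=0.72937 <1
  x=-0.666: |R|=0.71419 <1
  x=-1.404: |R|=1.28561 >1
  x=-1.262: |R|=1.10312 >1
Stable set (-1.1667, 0).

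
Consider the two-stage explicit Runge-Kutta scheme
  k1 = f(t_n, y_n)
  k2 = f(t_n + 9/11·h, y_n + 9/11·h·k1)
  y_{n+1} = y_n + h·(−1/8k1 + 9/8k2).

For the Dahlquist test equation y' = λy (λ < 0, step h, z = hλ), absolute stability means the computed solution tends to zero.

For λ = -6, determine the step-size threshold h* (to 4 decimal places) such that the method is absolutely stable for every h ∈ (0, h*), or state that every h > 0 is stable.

Test eqn y'=λy, z=hλ:
  k1=λy_n ⇒ h·k1=z·y_n;  k2=λ(1+9/11z)y_n ⇒ h·k2=z(1+9/11z)y_n
  y_{n+1}/y_n = 1 − 1/8z + 9/8z(1+9/11z) = 1 + z + 81/88z²
  so R(z) = 1 + z + 81/88z².

Boundary: |R(x)|=1, x<0.
x=-1.02: |R|=0.9376
R=1: x+81/88x²=0 ⇒ x=−88/81=-1.0864; min R=1−1/(4·81/88)=0.7284>−1
Confirm numerically:
  x=-1.009: |R|=0.92810 <1
  x=-0.830: |R|=0.80410 <1
  x=-0.591: |R|=0.73050 <1
  x=-0.569: |R|=0.72901 <1
  x=-1.233: |R|=1.16636 >1
  x=-1.111: |R|=1.02514 >1
Interval (-1.0864, 0).

(-1.0864,0); λ=-6 ⇒ h* = (88/81)/6 = 0.1811.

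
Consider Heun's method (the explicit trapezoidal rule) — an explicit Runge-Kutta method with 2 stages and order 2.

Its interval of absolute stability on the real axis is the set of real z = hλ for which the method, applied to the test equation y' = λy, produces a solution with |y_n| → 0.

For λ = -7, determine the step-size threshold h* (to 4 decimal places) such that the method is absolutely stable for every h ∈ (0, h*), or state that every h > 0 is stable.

With y'=λy (z=hλ):
  order 2, 2-stage ⇒ R(z)=1+z+z^2/2
  (e.g. R(-0.4)=0.68000, |R|=0.68000)

Boundary: |R(x)|=1, x<0.
x=-0.4: |R|=0.6800
|R(-2.11)|=1.1160 |R(-0.97)|=0.5005 |R(-0.53)|=0.6104
Bisect:
  x_lo=-2.6376 |R|=1.8409  x_hi=-0.0748 |R|=0.9280
  mid=-1.35619 |R|=0.56343 →hi
  mid=-1.99690 |R|=0.99690 →hi
  mid=-2.31725 |R|=1.36758 →lo
  mid=-2.15707 |R|=1.16941 →lo
  mid=-2.07699 |R|=1.07995 →lo
  mid=-2.03694 |R|=1.03762 →lo
  mid=-2.01692 |R|=1.01706 →lo
  ...
  [-2.00002,-1.99987] ⇒ x*=-2.0000
So |R|<1 on (-2.0000, 0).

(-2.0000,0); λ=-7 ⇒ h* = 0.2857.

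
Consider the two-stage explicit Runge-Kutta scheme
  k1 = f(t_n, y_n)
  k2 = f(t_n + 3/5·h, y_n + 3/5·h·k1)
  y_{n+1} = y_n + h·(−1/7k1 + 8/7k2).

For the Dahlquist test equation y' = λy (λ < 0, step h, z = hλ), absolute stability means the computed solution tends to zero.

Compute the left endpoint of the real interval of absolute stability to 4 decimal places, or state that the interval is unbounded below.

z* = -1.4583.

Set f=λy, z=hλ:
  k1=λy_n ⇒ h·k1=z·y_n;  k2=λ(1+3/5z)y_n ⇒ h·k2=z(1+3/5z)y_n
  y_{n+1}/y_n = 1 − 1/7z + 8/7z(1+3/5z) = 1 + z + 24/35z²
  so R(z) = 1 + z + 24/35z².

Solve |R(x)|<1 on ℝ⁻.
x=-1.28: |R|=0.8435
R=1: x+24/35x²=0 ⇒ x=−35/24=-1.4583; min R=1−1/(4·24/35)=0.6354>−1
Confirm numerically:
  x=-1.206: |R|=0.79133 <1
  x=-1.068: |R|=0.71414 <1
  x=-0.944: |R|=0.66706 <1
  x=-0.697: |R|=0.63613 <1
  x=-2.020: |R|=1.77799 >1
  x=-1.881: |R|=1.54517 >1
  x=-1.828: |R|=1.46337 >1
Stable set (-1.4583, 0).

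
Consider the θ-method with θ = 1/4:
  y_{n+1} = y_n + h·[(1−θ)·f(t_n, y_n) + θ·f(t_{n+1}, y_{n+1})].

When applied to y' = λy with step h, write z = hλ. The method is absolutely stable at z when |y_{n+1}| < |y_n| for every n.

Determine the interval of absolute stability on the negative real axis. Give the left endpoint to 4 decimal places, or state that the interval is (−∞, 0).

Set f=λy, z=hλ:
  y_{n+1} = y_n + z·[3/4·y_n + 1/4·y_{n+1}] ⇒ (1 − 1/4z)y_{n+1} = (1 + 3/4z)y_n
  Hence R(z) = (1 + 3/4z)/(1 − 1/4z).

Find x<0 with |R(x)|<1.
x=-1.76: |R|=0.2222
R=−1: 1+3/4x = −1+1/4x ⇒ -1/2x=2 ⇒ x=2/(-1/2)=-4.0000
Confirm numerically:
  x=-3.967: |R|=0.99172 <1
  x=-2.895: |R|=0.67948 <1
  x=-2.718: |R|=0.61834 <1
  x=-2.311: |R|=0.46474 <1
  x=-4.600: |R|=1.13953 >1
  x=-4.287: |R|=1.06927 >1
  x=-4.264: |R|=1.06389 >1
So |R|<1 on (-4.0000, 0).

(-4.0000, 0).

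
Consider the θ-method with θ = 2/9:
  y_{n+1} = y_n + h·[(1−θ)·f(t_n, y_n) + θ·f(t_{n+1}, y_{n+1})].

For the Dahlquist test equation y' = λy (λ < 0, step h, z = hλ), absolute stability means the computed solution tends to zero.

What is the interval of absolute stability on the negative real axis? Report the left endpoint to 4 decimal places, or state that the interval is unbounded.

(-3.6000, 0).

On y'=λy, z=hλ:
  y_{n+1} = y_n + z·[7/9·y_n + 2/9·y_{n+1}] ⇒ (1 − 2/9z)y_{n+1} = (1 + 7/9z)y_n
  R(z) = (1 + 7/9z)/(1 − 2/9z).

Boundary: |R(x)|=1, x<0.
x=-1.28: |R|=0.0035
R=−1: 1+7/9x = −1+2/9x ⇒ -5/9x=2 ⇒ x=2/(-5/9)=-3.6000
Confirm numerically:
  x=-3.274: |R|=0.89516 <1
  x=-2.909: |R|=0.76684 <1
  x=-2.402: |R|=0.56607 <1
  x=-4.086: |R|=1.14151 >1
  x=-3.979: |R|=1.11175 >1
Stable set (-3.6000, 0).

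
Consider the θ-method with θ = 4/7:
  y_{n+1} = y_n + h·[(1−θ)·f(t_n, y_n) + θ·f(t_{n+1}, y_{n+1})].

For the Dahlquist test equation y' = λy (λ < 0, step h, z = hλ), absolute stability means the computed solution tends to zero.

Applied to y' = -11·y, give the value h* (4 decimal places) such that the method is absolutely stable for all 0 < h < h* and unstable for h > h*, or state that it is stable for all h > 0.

unbounded; (−∞, 0). Any h>0 works for λ=-11.

Test eqn y'=λy, z=hλ:
  y_{n+1} = y_n + z·[3/7·y_n + 4/7·y_{n+1}] ⇒ (1 − 4/7z)y_{n+1} = (1 + 3/7z)y_n
  Hence R(z) = (1 + 3/7z)/(1 − 4/7z).

Solve |R(x)|<1 on ℝ⁻.
x=-1.77: |R|=0.1200
x=-2: |R|=0.0667
x=-10: |R|=0.4894
x=-100: |R|=0.7199
θ=4/7≥1/2 ⇒ |1+3/7x|<|1−4/7x| ∀x<0 ⇒ unbounded interval.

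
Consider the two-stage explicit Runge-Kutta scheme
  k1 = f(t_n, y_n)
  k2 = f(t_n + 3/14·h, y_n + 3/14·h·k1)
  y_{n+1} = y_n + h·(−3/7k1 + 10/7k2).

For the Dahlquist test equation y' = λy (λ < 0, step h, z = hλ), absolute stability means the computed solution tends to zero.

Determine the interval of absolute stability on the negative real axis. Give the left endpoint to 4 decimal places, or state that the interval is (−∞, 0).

Set f=λy, z=hλ:
  k1=λy_n ⇒ h·k1=z·y_n;  k2=λ(1+3/14z)y_n ⇒ h·k2=z(1+3/14z)y_n
  y_{n+1}/y_n = 1 − 3/7z + 10/7z(1+3/14z) = 1 + z + 15/49z²
  Hence R(z) = 1 + z + 15/49z².

Need |R(x)|<1, x<0.
x=-0.49: |R|=0.5835
R=1: x+15/49x²=0 ⇒ x=−49/15=-3.2667; min R=1−1/(4·15/49)=0.1833>−1
Confirm numerically:
  x=-3.015: |R|=0.76772 <1
  x=-2.548: |R|=0.43944 <1
  x=-1.689: |R|=0.18428 <1
  x=-3.851: |R|=1.68886 >1
  x=-3.831: |R|=1.66182 >1
Interval (-3.2667, 0).

(-3.2667, 0).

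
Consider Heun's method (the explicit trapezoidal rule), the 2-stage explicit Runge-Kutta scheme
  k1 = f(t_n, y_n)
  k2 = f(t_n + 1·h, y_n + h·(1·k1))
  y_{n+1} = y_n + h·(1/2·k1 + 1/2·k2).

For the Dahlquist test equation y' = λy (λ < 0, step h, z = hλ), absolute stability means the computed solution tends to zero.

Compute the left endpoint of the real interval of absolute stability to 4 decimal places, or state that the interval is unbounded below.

z* = -2.0000.

Set f=λy, z=hλ:
  order 2, 2-stage ⇒ R(z)=1+z+z^2/2
  (e.g. R(-0.36)=0.70480, |R|=0.70480)

Need |R(x)|<1, x<0.
x=-0.36: |R|=0.7048
|R(-2.16)|=1.1728 |R(-1.95)|=0.9512 |R(-0.8)|=0.5200
Bisect:
  x_lo=-2.5601 |R|=1.7170  x_hi=-0.3515 |R|=0.7103
  mid=-1.45584 |R|=0.60389 →hi
  mid=-2.00799 |R|=1.00803 →lo
  mid=-1.73192 |R|=0.76785 →hi
  mid=-1.86995 |R|=0.87841 →hi
  mid=-1.93897 |R|=0.94084 →hi
  mid=-1.97348 |R|=0.97384 →hi
  mid=-1.99074 |R|=0.99078 →hi
  mid=-1.99937 |R|=0.99937 →hi
  ...
  [-2.00004,-1.99991] ⇒ x*=-2.0000
Interval (-2.0000, 0).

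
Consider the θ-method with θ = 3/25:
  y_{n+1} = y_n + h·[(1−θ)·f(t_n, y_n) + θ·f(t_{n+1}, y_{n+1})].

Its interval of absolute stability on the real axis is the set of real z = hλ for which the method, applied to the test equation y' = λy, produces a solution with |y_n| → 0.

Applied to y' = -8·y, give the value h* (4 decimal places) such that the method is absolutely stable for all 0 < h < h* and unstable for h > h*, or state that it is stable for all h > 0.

Set f=λy, z=hλ:
  y_{n+1} = y_n + z·[22/25·y_n + 3/25·y_{n+1}] ⇒ (1 − 3/25z)y_{n+1} = (1 + 22/25z)y_n
  ⇒ R(z) = (1 + 22/25z)/(1 − 3/25z).

Need |R(x)|<1, x<0.
x=-0.6: |R|=0.4403
R=−1: 1+22/25x = −1+3/25x ⇒ -19/25x=2 ⇒ x=2/(-19/25)=-2.6316
Confirm numerically:
  x=-2.078: |R|=0.66325 <1
  x=-1.992: |R|=0.60770 <1
  x=-1.901: |R|=0.54789 <1
  x=-1.900: |R|=0.54723 <1
  x=-2.741: |R|=1.06258 >1
  x=-2.734: |R|=1.05861 >1
So |R|<1 on (-2.6316, 0).

(-2.6316,0); λ=-8 ⇒ h* = (50/19)/8 = 0.3289.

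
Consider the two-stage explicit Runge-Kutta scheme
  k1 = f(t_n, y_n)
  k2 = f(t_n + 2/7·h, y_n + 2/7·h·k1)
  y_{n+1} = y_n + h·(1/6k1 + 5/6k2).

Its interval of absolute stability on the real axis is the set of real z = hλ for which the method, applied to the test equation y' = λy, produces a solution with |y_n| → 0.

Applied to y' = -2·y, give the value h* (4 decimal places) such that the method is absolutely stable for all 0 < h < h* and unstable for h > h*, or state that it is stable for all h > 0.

With y'=λy (z=hλ):
  k1=λy_n ⇒ h·k1=z·y_n;  k2=λ(1+2/7z)y_n ⇒ h·k2=z(1+2/7z)y_n
  y_{n+1}/y_n = 1 + 1/6z + 5/6z(1+2/7z) = 1 + z + 5/21z²
  R(z) = 1 + z + 5/21z².

Boundary: |R(x)|=1, x<0.
x=-0.34: |R|=0.6875
R=1: x+5/21x²=0 ⇒ x=−21/5=-4.2000; min R=1−1/(4·5/21)=-0.0500>−1
Confirm numerically:
  x=-2.537: |R|=0.00453 <1
  x=-2.473: |R|=0.01687 <1
  x=-2.270: |R|=0.04312 <1
  x=-2.002: |R|=0.04771 <1
  x=-4.327: |R|=1.13084 >1
  x=-4.310: |R|=1.11288 >1
So |R|<1 on (-4.2000, 0).

(-4.2000,0); λ=-2 ⇒ h* = (21/5)/2 = 2.1000.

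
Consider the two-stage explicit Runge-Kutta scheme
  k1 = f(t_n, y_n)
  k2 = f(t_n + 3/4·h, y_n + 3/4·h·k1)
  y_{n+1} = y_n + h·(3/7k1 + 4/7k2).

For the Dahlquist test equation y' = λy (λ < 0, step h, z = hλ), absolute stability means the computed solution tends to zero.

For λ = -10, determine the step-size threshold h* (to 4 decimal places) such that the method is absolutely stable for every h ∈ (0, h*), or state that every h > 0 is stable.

With y'=λy (z=hλ):
  k1=λy_n ⇒ h·k1=z·y_n;  k2=λ(1+3/4z)y_n ⇒ h·k2=z(1+3/4z)y_n
  y_{n+1}/y_n = 1 + 3/7z + 4/7z(1+3/4z) = 1 + z + 3/7z²
  ⇒ R(z) = 1 + z + 3/7z².

Boundary: |R(x)|=1, x<0.
x=-1.75: |R|=0.5625
R=1: x+3/7x²=0 ⇒ x=−7/3=-2.3333; min R=1−1/(4·3/7)=0.4167>−1
Confirm numerically:
  x=-1.583: |R|=0.49095 <1
  x=-1.529: |R|=0.47293 <1
  x=-0.982: |R|=0.43128 <1
  x=-2.851: |R|=1.63251 >1
  x=-2.452: |R|=1.12470 >1
Interval (-2.3333, 0).

(-2.3333,0); λ=-10 ⇒ h* = (7/3)/10 = 0.2333.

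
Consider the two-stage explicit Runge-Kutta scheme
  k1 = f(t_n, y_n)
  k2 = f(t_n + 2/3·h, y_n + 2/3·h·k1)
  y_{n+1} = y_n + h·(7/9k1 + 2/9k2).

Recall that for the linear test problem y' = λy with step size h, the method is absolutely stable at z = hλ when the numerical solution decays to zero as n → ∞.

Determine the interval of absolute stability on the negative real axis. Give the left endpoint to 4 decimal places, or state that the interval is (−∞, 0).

On y'=λy, z=hλ:
  k1=λy_n ⇒ h·k1=z·y_n;  k2=λ(1+2/3z)y_n ⇒ h·k2=z(1+2/3z)y_n
  y_{n+1}/y_n = 1 + 7/9z + 2/9z(1+2/3z) = 1 + z + 4/27z²
  R(z) = 1 + z + 4/27z².

Solve |R(x)|<1 on ℝ⁻.
x=-1.19: |R|=0.0198
R=1: x+4/27x²=0 ⇒ x=−27/4=-6.7500; min R=1−1/(4·4/27)=-0.6875>−1
Confirm numerically:
  x=-6.468: |R|=0.72978 <1
  x=-6.102: |R|=0.41421 <1
  x=-5.645: |R|=0.07589 <1
  x=-6.970: |R|=1.22717 >1
  x=-6.956: |R|=1.21229 >1
  x=-6.874: |R|=1.12628 >1
Stable set (-6.7500, 0).

(-6.7500, 0).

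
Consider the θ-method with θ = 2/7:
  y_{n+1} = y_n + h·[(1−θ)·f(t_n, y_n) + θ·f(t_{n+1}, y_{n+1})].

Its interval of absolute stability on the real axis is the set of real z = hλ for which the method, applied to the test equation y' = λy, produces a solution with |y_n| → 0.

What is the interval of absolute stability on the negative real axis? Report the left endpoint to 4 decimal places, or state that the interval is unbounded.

z∈(-4.6667,0).

Set f=λy, z=hλ:
  y_{n+1} = y_n + z·[5/7·y_n + 2/7·y_{n+1}] ⇒ (1 − 2/7z)y_{n+1} = (1 + 5/7z)y_n
  ⇒ R(z) = (1 + 5/7z)/(1 − 2/7z).

Boundary: |R(x)|=1, x<0.
x=-1.65: |R|=0.1214
R=−1: 1+5/7x = −1+2/7x ⇒ -3/7x=2 ⇒ x=2/(-3/7)=-4.6667
Confirm numerically:
  x=-4.322: |R|=0.93390 <1
  x=-3.145: |R|=0.65651 <1
  x=-2.871: |R|=0.57722 <1
  x=-2.150: |R|=0.33186 <1
  x=-5.194: |R|=1.09098 >1
  x=-4.815: |R|=1.02676 >1
  x=-4.709: |R|=1.00774 >1
Interval (-4.6667, 0).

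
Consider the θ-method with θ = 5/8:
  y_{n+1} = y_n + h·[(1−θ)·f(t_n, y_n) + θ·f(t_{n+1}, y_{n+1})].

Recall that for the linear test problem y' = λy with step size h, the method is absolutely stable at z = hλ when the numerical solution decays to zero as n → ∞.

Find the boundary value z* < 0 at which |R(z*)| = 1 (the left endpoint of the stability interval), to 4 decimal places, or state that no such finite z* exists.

unbounded; (−∞, 0).

Test eqn y'=λy, z=hλ:
  y_{n+1} = y_n + z·[3/8·y_n + 5/8·y_{n+1}] ⇒ (1 − 5/8z)y_{n+1} = (1 + 3/8z)y_n
  R(z) = (1 + 3/8z)/(1 − 5/8z).

Need |R(x)|<1, x<0.
x=-0.8: |R|=0.4667
x=-2: |R|=0.1111
x=-10: |R|=0.3793
x=-100: |R|=0.5748
θ=5/8≥1/2 ⇒ |1+3/8x|<|1−5/8x| ∀x<0 ⇒ unbounded interval.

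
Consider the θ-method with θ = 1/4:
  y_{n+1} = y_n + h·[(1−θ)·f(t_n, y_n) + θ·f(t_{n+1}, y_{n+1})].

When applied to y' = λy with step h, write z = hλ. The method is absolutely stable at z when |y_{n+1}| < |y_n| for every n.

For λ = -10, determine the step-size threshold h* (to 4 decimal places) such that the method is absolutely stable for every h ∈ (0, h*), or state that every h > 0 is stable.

(-4.0000,0); λ=-10 ⇒ h* = (4)/10 = 0.4000.

Set f=λy, z=hλ:
  y_{n+1} = y_n + z·[3/4·y_n + 1/4·y_{n+1}] ⇒ (1 − 1/4z)y_{n+1} = (1 + 3/4z)y_n
  ⇒ R(z) = (1 + 3/4z)/(1 − 1/4z).

Solve |R(x)|<1 on ℝ⁻.
x=-1.07: |R|=0.1558
R=−1: 1+3/4x = −1+1/4x ⇒ -1/2x=2 ⇒ x=2/(-1/2)=-4.0000
Confirm numerically:
  x=-3.446: |R|=0.85120 <1
  x=-2.749: |R|=0.62928 <1
  x=-1.993: |R|=0.33022 <1
  x=-4.575: |R|=1.13411 >1
  x=-4.394: |R|=1.09388 >1
Stable set (-4.0000, 0).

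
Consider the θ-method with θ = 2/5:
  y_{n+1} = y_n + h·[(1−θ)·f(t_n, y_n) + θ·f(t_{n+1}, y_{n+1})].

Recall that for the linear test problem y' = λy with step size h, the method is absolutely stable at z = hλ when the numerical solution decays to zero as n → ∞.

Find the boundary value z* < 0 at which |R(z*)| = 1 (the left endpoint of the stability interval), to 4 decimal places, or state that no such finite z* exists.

z* = -10.0000.

Test eqn y'=λy, z=hλ:
  y_{n+1} = y_n + z·[3/5·y_n + 2/5·y_{n+1}] ⇒ (1 − 2/5z)y_{n+1} = (1 + 3/5z)y_n
  R(z) = (1 + 3/5z)/(1 − 2/5z).

Need |R(x)|<1, x<0.
x=-1.11: |R|=0.2313
R=−1: 1+3/5x = −1+2/5x ⇒ -1/5x=2 ⇒ x=2/(-1/5)=-10.0000
Confirm numerically:
  x=-9.049: |R|=0.95883 <1
  x=-7.432: |R|=0.87072 <1
  x=-5.544: |R|=0.72302 <1
  x=-10.584: |R|=1.02232 >1
  x=-10.441: |R|=1.01704 >1
  x=-10.336: |R|=1.01309 >1
Interval (-10.0000, 0).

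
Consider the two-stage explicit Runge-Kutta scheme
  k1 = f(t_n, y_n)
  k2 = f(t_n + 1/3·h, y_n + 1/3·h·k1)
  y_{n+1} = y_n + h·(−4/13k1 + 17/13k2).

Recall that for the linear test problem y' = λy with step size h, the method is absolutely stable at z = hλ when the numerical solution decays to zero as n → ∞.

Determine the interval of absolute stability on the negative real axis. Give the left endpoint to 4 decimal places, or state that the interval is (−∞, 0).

On y'=λy, z=hλ:
  k1=λy_n ⇒ h·k1=z·y_n;  k2=λ(1+1/3z)y_n ⇒ h·k2=z(1+1/3z)y_n
  y_{n+1}/y_n = 1 − 4/13z + 17/13z(1+1/3z) = 1 + z + 17/39z²
  Hence R(z) = 1 + z + 17/39z².

Boundary: |R(x)|=1, x<0.
x=-1.66: |R|=0.5412
R=1: x+17/39x²=0 ⇒ x=−39/17=-2.2941; min R=1−1/(4·17/39)=0.4265>−1
Confirm numerically:
  x=-2.116: |R|=0.83571 <1
  x=-2.059: |R|=0.78898 <1
  x=-1.998: |R|=0.74210 <1
  x=-1.891: |R|=0.66772 <1
  x=-2.319: |R|=1.02515 >1
  x=-2.317: |R|=1.02311 >1
So |R|<1 on (-2.2941, 0).

z∈(-2.2941,0).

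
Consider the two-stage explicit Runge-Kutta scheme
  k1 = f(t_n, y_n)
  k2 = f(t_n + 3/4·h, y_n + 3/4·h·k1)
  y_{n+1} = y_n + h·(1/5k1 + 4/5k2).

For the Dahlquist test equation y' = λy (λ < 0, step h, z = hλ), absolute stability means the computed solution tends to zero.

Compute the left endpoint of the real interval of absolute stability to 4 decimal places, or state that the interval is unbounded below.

Set f=λy, z=hλ:
  k1=λy_n ⇒ h·k1=z·y_n;  k2=λ(1+3/4z)y_n ⇒ h·k2=z(1+3/4z)y_n
  y_{n+1}/y_n = 1 + 1/5z + 4/5z(1+3/4z) = 1 + z + 3/5z²
  so R(z) = 1 + z + 3/5z².

Find x<0 with |R(x)|<1.
x=-1.29: |R|=0.7085
R=1: x+3/5x²=0 ⇒ x=−5/3=-1.6667; min R=1−1/(4·3/5)=0.5833>−1
Confirm numerically:
  x=-1.194: |R|=0.66138 <1
  x=-0.960: |R|=0.59296 <1
  x=-0.926: |R|=0.58849 <1
  x=-0.736: |R|=0.58902 <1
  x=-1.983: |R|=1.37637 >1
  x=-1.857: |R|=1.21207 >1
Interval (-1.6667, 0).

z* = -1.6667.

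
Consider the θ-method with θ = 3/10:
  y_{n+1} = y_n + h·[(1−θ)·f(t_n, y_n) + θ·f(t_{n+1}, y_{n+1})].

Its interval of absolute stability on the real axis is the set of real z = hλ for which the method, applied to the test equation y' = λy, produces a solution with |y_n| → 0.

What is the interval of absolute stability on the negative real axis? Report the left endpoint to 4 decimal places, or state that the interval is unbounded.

(-5.0000, 0).

On y'=λy, z=hλ:
  y_{n+1} = y_n + z·[7/10·y_n + 3/10·y_{n+1}] ⇒ (1 − 3/10z)y_{n+1} = (1 + 7/10z)y_n
  so R(z) = (1 + 7/10z)/(1 − 3/10z).

Find x<0 with |R(x)|<1.
x=-0.75: |R|=0.3878
R=−1: 1+7/10x = −1+3/10x ⇒ -2/5x=2 ⇒ x=2/(-2/5)=-5.0000
Confirm numerically:
  x=-4.400: |R|=0.89655 <1
  x=-3.177: |R|=0.62664 <1
  x=-2.530: |R|=0.43832 <1
  x=-5.583: |R|=1.08718 >1
  x=-5.201: |R|=1.03140 >1
  x=-5.110: |R|=1.01737 >1
So |R|<1 on (-5.0000, 0).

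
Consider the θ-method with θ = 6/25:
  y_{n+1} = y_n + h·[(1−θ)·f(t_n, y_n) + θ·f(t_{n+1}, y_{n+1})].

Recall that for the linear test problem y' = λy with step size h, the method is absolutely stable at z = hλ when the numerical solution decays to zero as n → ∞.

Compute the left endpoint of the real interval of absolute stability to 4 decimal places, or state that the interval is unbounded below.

Set f=λy, z=hλ:
  y_{n+1} = y_n + z·[19/25·y_n + 6/25·y_{n+1}] ⇒ (1 − 6/25z)y_{n+1} = (1 + 19/25z)y_n
  ⇒ R(z) = (1 + 19/25z)/(1 − 6/25z).

Need |R(x)|<1, x<0.
x=-0.82: |R|=0.3148
R=−1: 1+19/25x = −1+6/25x ⇒ -13/25x=2 ⇒ x=2/(-13/25)=-3.8462
Confirm numerically:
  x=-3.765: |R|=0.97783 <1
  x=-3.441: |R|=0.88461 <1
  x=-2.169: |R|=0.42645 <1
  x=-4.193: |R|=1.08990 >1
  x=-3.981: |R|=1.03586 >1
  x=-3.960: |R|=1.03035 >1
Interval (-3.8462, 0).

left endpoint -3.8462.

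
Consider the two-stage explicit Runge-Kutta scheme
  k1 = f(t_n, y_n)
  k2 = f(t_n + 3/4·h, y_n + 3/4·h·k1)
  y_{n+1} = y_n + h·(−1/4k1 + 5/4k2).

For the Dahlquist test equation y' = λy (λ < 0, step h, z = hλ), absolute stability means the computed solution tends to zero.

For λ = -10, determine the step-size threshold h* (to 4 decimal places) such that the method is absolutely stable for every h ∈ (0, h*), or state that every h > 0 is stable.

With y'=λy (z=hλ):
  k1=λy_n ⇒ h·k1=z·y_n;  k2=λ(1+3/4z)y_n ⇒ h·k2=z(1+3/4z)y_n
  y_{n+1}/y_n = 1 − 1/4z + 5/4z(1+3/4z) = 1 + z + 15/16z²
  Hence R(z) = 1 + z + 15/16z².

Solve |R(x)|<1 on ℝ⁻.
x=-1.07: |R|=1.0033
R=1: x+15/16x²=0 ⇒ x=−16/15=-1.0667; min R=1−1/(4·15/16)=0.7333>−1
Confirm numerically:
  x=-0.897: |R|=0.85732 <1
  x=-0.691: |R|=0.75664 <1
  x=-0.498: |R|=0.73450 <1
  x=-1.612: |R|=1.82414 >1
  x=-1.304: |R|=1.29014 >1
Stable set (-1.0667, 0).

(-1.0667,0); λ=-10 ⇒ h* = (16/15)/10 = 0.1067.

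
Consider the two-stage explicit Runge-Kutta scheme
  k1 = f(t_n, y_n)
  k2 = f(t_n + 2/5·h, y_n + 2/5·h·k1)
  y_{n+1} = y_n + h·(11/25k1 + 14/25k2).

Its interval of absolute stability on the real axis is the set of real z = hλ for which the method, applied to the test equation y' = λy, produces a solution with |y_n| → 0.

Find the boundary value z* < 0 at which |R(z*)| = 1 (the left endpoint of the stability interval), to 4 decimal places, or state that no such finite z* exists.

With y'=λy (z=hλ):
  k1=λy_n ⇒ h·k1=z·y_n;  k2=λ(1+2/5z)y_n ⇒ h·k2=z(1+2/5z)y_n
  y_{n+1}/y_n = 1 + 11/25z + 14/25z(1+2/5z) = 1 + z + 28/125z²
  ⇒ R(z) = 1 + z + 28/125z².

Find x<0 with |R(x)|<1.
x=-0.49: |R|=0.5638
R=1: x+28/125x²=0 ⇒ x=−125/28=-4.4643; min R=1−1/(4·28/125)=-0.1161>−1
Confirm numerically:
  x=-3.210: |R|=0.09812 <1
  x=-2.305: |R|=0.11488 <1
  x=-1.967: |R|=0.10032 <1
  x=-4.766: |R|=1.32211 >1
  x=-4.742: |R|=1.29499 >1
  x=-4.575: |R|=1.11346 >1
So |R|<1 on (-4.4643, 0).

z* = -4.4643.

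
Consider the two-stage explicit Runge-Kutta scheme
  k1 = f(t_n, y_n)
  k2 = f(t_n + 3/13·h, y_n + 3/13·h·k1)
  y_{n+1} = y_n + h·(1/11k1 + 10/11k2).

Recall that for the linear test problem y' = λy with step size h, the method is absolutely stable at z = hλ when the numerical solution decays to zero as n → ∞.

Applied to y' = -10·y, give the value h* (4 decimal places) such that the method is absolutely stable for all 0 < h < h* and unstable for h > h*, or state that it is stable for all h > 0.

(-4.7667,0); λ=-10 ⇒ h* = (143/30)/10 = 0.4767.

Set f=λy, z=hλ:
  k1=λy_n ⇒ h·k1=z·y_n;  k2=λ(1+3/13z)y_n ⇒ h·k2=z(1+3/13z)y_n
  y_{n+1}/y_n = 1 + 1/11z + 10/11z(1+3/13z) = 1 + z + 30/143z²
  ⇒ R(z) = 1 + z + 30/143z².

Find x<0 with |R(x)|<1.
x=-1.07: |R|=0.1702
R=1: x+30/143x²=0 ⇒ x=−143/30=-4.7667; min R=1−1/(4·30/143)=-0.1917>−1
Confirm numerically:
  x=-4.643: |R|=0.87954 <1
  x=-4.476: |R|=0.72706 <1
  x=-2.877: |R|=0.14054 <1
  x=-5.286: |R|=1.57592 >1
  x=-5.100: |R|=1.35664 >1
  x=-4.816: |R|=1.04984 >1
Interval (-4.7667, 0).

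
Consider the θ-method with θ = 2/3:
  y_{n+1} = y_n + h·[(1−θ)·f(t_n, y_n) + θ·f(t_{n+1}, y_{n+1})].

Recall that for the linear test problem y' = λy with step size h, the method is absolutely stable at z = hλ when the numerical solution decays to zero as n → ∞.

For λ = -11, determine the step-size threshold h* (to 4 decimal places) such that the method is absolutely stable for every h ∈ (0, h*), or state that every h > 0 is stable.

With y'=λy (z=hλ):
  y_{n+1} = y_n + z·[1/3·y_n + 2/3·y_{n+1}] ⇒ (1 − 2/3z)y_{n+1} = (1 + 1/3z)y_n
  Hence R(z) = (1 + 1/3z)/(1 − 2/3z).

Need |R(x)|<1, x<0.
x=-0.68: |R|=0.5321
x=-2: |R|=0.1429
x=-10: |R|=0.3043
x=-100: |R|=0.4778
θ=2/3≥1/2 ⇒ |1+1/3x|<|1−2/3x| ∀x<0 ⇒ stable on all of ℝ⁻.

interval (−∞, 0). Any h>0 works for λ=-11.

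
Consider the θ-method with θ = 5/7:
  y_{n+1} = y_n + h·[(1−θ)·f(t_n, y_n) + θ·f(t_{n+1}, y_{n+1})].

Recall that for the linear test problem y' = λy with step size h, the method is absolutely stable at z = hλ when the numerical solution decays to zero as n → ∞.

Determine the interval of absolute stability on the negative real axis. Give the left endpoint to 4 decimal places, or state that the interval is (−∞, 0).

(−∞, 0) — no finite endpoint.

On y'=λy, z=hλ:
  y_{n+1} = y_n + z·[2/7·y_n + 5/7·y_{n+1}] ⇒ (1 − 5/7z)y_{n+1} = (1 + 2/7z)y_n
  so R(z) = (1 + 2/7z)/(1 − 5/7z).

Solve |R(x)|<1 on ℝ⁻.
x=-1.47: |R|=0.2829
x=-2: |R|=0.1765
x=-10: |R|=0.2281
x=-100: |R|=0.3807
θ=5/7≥1/2 ⇒ |1+2/7x|<|1−5/7x| ∀x<0 ⇒ interval (−∞,0).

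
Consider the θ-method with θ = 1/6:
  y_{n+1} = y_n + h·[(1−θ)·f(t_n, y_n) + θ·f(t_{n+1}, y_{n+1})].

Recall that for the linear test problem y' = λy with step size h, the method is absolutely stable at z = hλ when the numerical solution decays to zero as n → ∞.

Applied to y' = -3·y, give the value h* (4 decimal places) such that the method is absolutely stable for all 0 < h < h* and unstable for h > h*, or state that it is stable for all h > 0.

Set f=λy, z=hλ:
  y_{n+1} = y_n + z·[5/6·y_n + 1/6·y_{n+1}] ⇒ (1 − 1/6z)y_{n+1} = (1 + 5/6z)y_n
  R(z) = (1 + 5/6z)/(1 − 1/6z).

Solve |R(x)|<1 on ℝ⁻.
x=-1.4: |R|=0.1351
R=−1: 1+5/6x = −1+1/6x ⇒ -2/3x=2 ⇒ x=2/(-2/3)=-3.0000
Confirm numerically:
  x=-2.878: |R|=0.94503 <1
  x=-1.769: |R|=0.36620 <1
  x=-1.634: |R|=0.28425 <1
  x=-1.622: |R|=0.27683 <1
  x=-3.404: |R|=1.17184 >1
  x=-3.304: |R|=1.13070 >1
Stable set (-3.0000, 0).

(-3.0000,0); λ=-3 ⇒ h* = (3)/3 = 1.0000.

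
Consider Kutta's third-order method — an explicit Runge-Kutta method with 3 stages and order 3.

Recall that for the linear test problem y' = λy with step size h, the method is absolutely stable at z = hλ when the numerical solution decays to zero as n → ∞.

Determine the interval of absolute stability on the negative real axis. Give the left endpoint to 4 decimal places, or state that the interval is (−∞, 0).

Set f=λy, z=hλ:
  order 3, 3-stage ⇒ R(z)=1+z+z^2/2+z^3/6
  (e.g. R(-0.94)=0.36337, |R|=0.36337)

Find x<0 with |R(x)|<1.
x=-0.94: |R|=0.3634
|R(-2.83)|=1.6031 |R(-2.05)|=0.3846 |R(-0.92)|=0.3734
Bisect:
  x_lo=-3.0144 |R|=2.0361  x_hi=-0.2532 |R|=0.7761
  mid=-1.63379 |R|=0.02599 →hi
  mid=-2.32408 |R|=0.71560 →hi
  mid=-2.66922 |R|=1.27644 →lo
  mid=-2.49665 |R|=0.97373 →hi
  mid=-2.58294 |R|=1.11919 →lo
  mid=-2.53979 |R|=1.04503 →lo
  mid=-2.51822 |R|=1.00903 →lo
  mid=-2.50744 |R|=0.99129 →hi
  ...
  [-2.51283,-2.51266] ⇒ x*=-2.5127
So |R|<1 on (-2.5127, 0).

z∈(-2.5127,0).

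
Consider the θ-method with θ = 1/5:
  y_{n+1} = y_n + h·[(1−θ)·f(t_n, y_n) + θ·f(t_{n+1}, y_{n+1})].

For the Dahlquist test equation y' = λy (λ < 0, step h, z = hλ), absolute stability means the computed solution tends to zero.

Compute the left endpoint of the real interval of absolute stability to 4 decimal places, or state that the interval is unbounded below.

z* = -3.3333.

Set f=λy, z=hλ:
  y_{n+1} = y_n + z·[4/5·y_n + 1/5·y_{n+1}] ⇒ (1 − 1/5z)y_{n+1} = (1 + 4/5z)y_n
  Hence R(z) = (1 + 4/5z)/(1 − 1/5z).

Boundary: |R(x)|=1, x<0.
x=-1.14: |R|=0.0717
R=−1: 1+4/5x = −1+1/5x ⇒ -3/5x=2 ⇒ x=2/(-3/5)=-3.3333
Confirm numerically:
  x=-3.139: |R|=0.92837 <1
  x=-2.639: |R|=0.72732 <1
  x=-2.119: |R|=0.48827 <1
  x=-1.544: |R|=0.17971 <1
  x=-3.679: |R|=1.11948 >1
  x=-3.465: |R|=1.04666 >1
  x=-3.441: |R|=1.03827 >1
Stable set (-3.3333, 0).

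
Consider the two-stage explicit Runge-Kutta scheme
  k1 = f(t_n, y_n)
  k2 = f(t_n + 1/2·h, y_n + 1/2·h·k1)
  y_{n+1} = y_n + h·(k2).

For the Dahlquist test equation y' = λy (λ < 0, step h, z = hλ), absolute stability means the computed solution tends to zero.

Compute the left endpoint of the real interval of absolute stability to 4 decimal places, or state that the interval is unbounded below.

On y'=λy, z=hλ:
  k1=λy_n ⇒ h·k1=z·y_n;  k2=λ(1+1/2z)y_n ⇒ h·k2=z(1+1/2z)y_n
  y_{n+1}/y_n = 1 + z(1+1/2z) = 1 + z + 1/2z²
  Hence R(z) = 1 + z + 1/2z².

Find x<0 with |R(x)|<1.
x=-1.02: |R|=0.5002
R=1: x+1/2x²=0 ⇒ x=−2=-2.0000; min R=1−1/(4·1/2)=0.5000>−1
Confirm numerically:
  x=-1.384: |R|=0.57373 <1
  x=-1.194: |R|=0.51882 <1
  x=-1.038: |R|=0.50072 <1
  x=-2.547: |R|=1.69660 >1
  x=-2.158: |R|=1.17048 >1
Stable set (-2.0000, 0).

z* = -2.0000.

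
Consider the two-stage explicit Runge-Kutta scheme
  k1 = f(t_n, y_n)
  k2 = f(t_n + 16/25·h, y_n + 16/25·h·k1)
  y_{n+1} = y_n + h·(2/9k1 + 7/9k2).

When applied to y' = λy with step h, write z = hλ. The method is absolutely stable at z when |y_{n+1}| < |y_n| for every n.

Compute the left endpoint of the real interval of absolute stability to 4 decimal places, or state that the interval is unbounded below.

With y'=λy (z=hλ):
  k1=λy_n ⇒ h·k1=z·y_n;  k2=λ(1+16/25z)y_n ⇒ h·k2=z(1+16/25z)y_n
  y_{n+1}/y_n = 1 + 2/9z + 7/9z(1+16/25z) = 1 + z + 112/225z²
  ⇒ R(z) = 1 + z + 112/225z².

Boundary: |R(x)|=1, x<0.
x=-1.44: |R|=0.5922
R=1: x+112/225x²=0 ⇒ x=−225/112=-2.0089; min R=1−1/(4·112/225)=0.4978>−1
Confirm numerically:
  x=-1.834: |R|=0.84030 <1
  x=-1.819: |R|=0.82803 <1
  x=-1.180: |R|=0.51311 <1
  x=-2.592: |R|=1.75230 >1
  x=-2.366: |R|=1.42054 >1
  x=-2.359: |R|=1.41107 >1
Stable set (-2.0089, 0).

z* = -2.0089.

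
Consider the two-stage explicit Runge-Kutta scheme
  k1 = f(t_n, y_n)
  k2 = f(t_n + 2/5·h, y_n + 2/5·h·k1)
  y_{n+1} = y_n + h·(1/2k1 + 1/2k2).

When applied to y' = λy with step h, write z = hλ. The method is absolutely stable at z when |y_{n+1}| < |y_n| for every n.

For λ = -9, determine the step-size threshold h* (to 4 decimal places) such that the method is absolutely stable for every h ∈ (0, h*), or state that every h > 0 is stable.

(-5.0000,0); λ=-9 ⇒ h* = (5)/9 = 0.5556.

Test eqn y'=λy, z=hλ:
  k1=λy_n ⇒ h·k1=z·y_n;  k2=λ(1+2/5z)y_n ⇒ h·k2=z(1+2/5z)y_n
  y_{n+1}/y_n = 1 + 1/2z + 1/2z(1+2/5z) = 1 + z + 1/5z²
  ⇒ R(z) = 1 + z + 1/5z².

Need |R(x)|<1, x<0.
x=-0.6: |R|=0.4720
R=1: x+1/5x²=0 ⇒ x=−5=-5.0000; min R=1−1/(4·1/5)=-0.2500>−1
Confirm numerically:
  x=-3.972: |R|=0.18336 <1
  x=-3.363: |R|=0.10105 <1
  x=-3.167: |R|=0.16102 <1
  x=-5.377: |R|=1.40543 >1
  x=-5.338: |R|=1.36085 >1
  x=-5.194: |R|=1.20153 >1
Interval (-5.0000, 0).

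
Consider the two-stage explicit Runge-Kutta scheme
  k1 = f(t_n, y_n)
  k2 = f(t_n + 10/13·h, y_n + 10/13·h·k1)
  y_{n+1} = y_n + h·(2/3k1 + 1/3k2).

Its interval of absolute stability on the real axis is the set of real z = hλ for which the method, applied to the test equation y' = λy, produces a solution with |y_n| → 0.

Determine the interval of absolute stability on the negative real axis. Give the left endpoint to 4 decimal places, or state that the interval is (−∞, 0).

(-3.9000, 0).

Test eqn y'=λy, z=hλ:
  k1=λy_n ⇒ h·k1=z·y_n;  k2=λ(1+10/13z)y_n ⇒ h·k2=z(1+10/13z)y_n
  y_{n+1}/y_n = 1 + 2/3z + 1/3z(1+10/13z) = 1 + z + 10/39z²
  so R(z) = 1 + z + 10/39z².

Solve |R(x)|<1 on ℝ⁻.
x=-0.5: |R|=0.5641
R=1: x+10/39x²=0 ⇒ x=−39/10=-3.9000; min R=1−1/(4·10/39)=0.0250>−1
Confirm numerically:
  x=-3.521: |R|=0.65783 <1
  x=-2.618: |R|=0.13942 <1
  x=-2.457: |R|=0.09091 <1
  x=-2.285: |R|=0.05378 <1
  x=-4.470: |R|=1.65331 >1
  x=-4.155: |R|=1.27167 >1
  x=-4.114: |R|=1.22574 >1
So |R|<1 on (-3.9000, 0).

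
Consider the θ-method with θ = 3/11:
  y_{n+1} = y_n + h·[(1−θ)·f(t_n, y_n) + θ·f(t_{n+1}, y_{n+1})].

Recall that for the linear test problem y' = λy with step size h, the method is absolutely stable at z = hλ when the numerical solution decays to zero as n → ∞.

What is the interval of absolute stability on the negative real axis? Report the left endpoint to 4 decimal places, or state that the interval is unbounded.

Set f=λy, z=hλ:
  y_{n+1} = y_n + z·[8/11·y_n + 3/11·y_{n+1}] ⇒ (1 − 3/11z)y_{n+1} = (1 + 8/11z)y_n
  so R(z) = (1 + 8/11z)/(1 − 3/11z).

Solve |R(x)|<1 on ℝ⁻.
x=-1.22: |R|=0.0846
R=−1: 1+8/11x = −1+3/11x ⇒ -5/11x=2 ⇒ x=2/(-5/11)=-4.4000
Confirm numerically:
  x=-4.292: |R|=0.97738 <1
  x=-4.069: |R|=0.92869 <1
  x=-3.434: |R|=0.77326 <1
  x=-1.984: |R|=0.28740 <1
  x=-4.790: |R|=1.07686 >1
  x=-4.530: |R|=1.02643 >1
  x=-4.496: |R|=1.01960 >1
Interval (-4.4000, 0).

z∈(-4.4000,0).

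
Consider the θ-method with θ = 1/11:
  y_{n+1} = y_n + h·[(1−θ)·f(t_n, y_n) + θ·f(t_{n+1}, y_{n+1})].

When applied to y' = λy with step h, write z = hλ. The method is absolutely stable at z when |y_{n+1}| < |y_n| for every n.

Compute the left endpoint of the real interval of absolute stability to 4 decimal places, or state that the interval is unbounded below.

left endpoint -2.4444.

Set f=λy, z=hλ:
  y_{n+1} = y_n + z·[10/11·y_n + 1/11·y_{n+1}] ⇒ (1 − 1/11z)y_{n+1} = (1 + 10/11z)y_n
  ⇒ R(z) = (1 + 10/11z)/(1 − 1/11z).

Solve |R(x)|<1 on ℝ⁻.
x=-0.92: |R|=0.1510
R=−1: 1+10/11x = −1+1/11x ⇒ -9/11x=2 ⇒ x=2/(-9/11)=-2.4444
Confirm numerically:
  x=-1.862: |R|=0.59244 <1
  x=-1.223: |R|=0.10063 <1
  x=-1.169: |R|=0.05670 <1
  x=-2.992: |R|=1.35220 >1
  x=-2.730: |R|=1.18718 >1
  x=-2.692: |R|=1.16272 >1
Interval (-2.4444, 0).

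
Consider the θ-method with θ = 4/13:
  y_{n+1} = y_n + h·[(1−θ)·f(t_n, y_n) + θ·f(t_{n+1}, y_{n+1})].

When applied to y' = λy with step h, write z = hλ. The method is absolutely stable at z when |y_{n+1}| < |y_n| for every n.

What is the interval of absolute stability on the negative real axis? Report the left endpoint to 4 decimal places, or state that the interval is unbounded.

Set f=λy, z=hλ:
  y_{n+1} = y_n + z·[9/13·y_n + 4/13·y_{n+1}] ⇒ (1 − 4/13z)y_{n+1} = (1 + 9/13z)y_n
  Hence R(z) = (1 + 9/13z)/(1 − 4/13z).

Solve |R(x)|<1 on ℝ⁻.
x=-1.32: |R|=0.0613
R=−1: 1+9/13x = −1+4/13x ⇒ -5/13x=2 ⇒ x=2/(-5/13)=-5.2000
Confirm numerically:
  x=-4.736: |R|=0.92737 <1
  x=-3.900: |R|=0.77273 <1
  x=-2.432: |R|=0.39106 <1
  x=-2.226: |R|=0.32113 <1
  x=-5.736: |R|=1.07456 >1
  x=-5.490: |R|=1.04148 >1
So |R|<1 on (-5.2000, 0).

z∈(-5.2000,0).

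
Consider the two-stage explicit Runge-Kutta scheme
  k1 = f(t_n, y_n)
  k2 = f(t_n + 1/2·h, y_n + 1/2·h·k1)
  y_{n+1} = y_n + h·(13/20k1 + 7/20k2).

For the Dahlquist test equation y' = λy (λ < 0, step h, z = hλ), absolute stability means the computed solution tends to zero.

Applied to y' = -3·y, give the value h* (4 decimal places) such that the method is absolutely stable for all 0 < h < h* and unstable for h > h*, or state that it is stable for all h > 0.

(-5.7143,0); λ=-3 ⇒ h* = (40/7)/3 = 1.9048.

Set f=λy, z=hλ:
  k1=λy_n ⇒ h·k1=z·y_n;  k2=λ(1+1/2z)y_n ⇒ h·k2=z(1+1/2z)y_n
  y_{n+1}/y_n = 1 + 13/20z + 7/20z(1+1/2z) = 1 + z + 7/40z²
  ⇒ R(z) = 1 + z + 7/40z².

Find x<0 with |R(x)|<1.
x=-0.7: |R|=0.3858
R=1: x+7/40x²=0 ⇒ x=−40/7=-5.7143; min R=1−1/(4·7/40)=-0.4286>−1
Confirm numerically:
  x=-5.116: |R|=0.46435 <1
  x=-3.799: |R|=0.27333 <1
  x=-2.849: |R|=0.42856 <1
  x=-6.045: |R|=1.34985 >1
  x=-5.751: |R|=1.03695 >1
Stable set (-5.7143, 0).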